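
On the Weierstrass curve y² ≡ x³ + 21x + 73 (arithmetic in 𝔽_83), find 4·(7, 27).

(33, 73)

Write G = (7, 27).
Repeated addition: build up to 4G.
2G: tangent at (7, 27): λ = (3·7² + 21)/(2·27) ≡ 2/54. 54⁻¹ ≡ 20 (mod 83), so λ ≡ 2·20 ≡ 40.
  x = λ² - 7 - 7 = 1600 - 14 ≡ 9; y = λ·(7 - 9) - 27 ≡ 59. → (9, 59)
3G: (9, 59) + (7, 27). λ = (27 - 59)/(7 - 9) ≡ 51/81 mod 83. 81⁻¹ ≡ 41 (mod 83) since 81·41 = 3321 ≡ 1, so λ ≡ 16.
  x = λ² - 9 - 7 = 256 - 16 ≡ 74; y = λ·(9 - 74) - 59 ≡ 63. → (74, 63)
4G: (74, 63) + (7, 27). λ = (27 - 63)/(7 - 74) ≡ 47/16 mod 83. 16⁻¹ ≡ 26 (mod 83), so λ ≡ 60.
  x = λ² - 74 - 7 = 3600 - 81 ≡ 33; y = λ·(74 - 33) - 63 ≡ 73. → (33, 73)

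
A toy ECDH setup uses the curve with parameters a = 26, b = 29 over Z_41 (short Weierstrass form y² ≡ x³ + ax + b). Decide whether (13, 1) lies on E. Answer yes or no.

y² = 1² ≡ 1; x³ + 26x + 29 = 2564 ≡ 22 (mod 41). 1 ≠ 22.

no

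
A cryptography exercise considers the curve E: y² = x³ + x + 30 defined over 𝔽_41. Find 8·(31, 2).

Write G = (31, 2).
Double-and-add on 8 = (1000)₂. Start with G = (31, 2) for the leading 1-bit.
double: tangent at (31, 2): λ = (3·31² + 1)/(2·2) ≡ 14/4. 4⁻¹ ≡ 31 (mod 41), so λ ≡ 14·31 ≡ 24.
  x = λ² - 31 - 31 = 576 - 62 ≡ 22; y = λ·(31 - 22) - 2 ≡ 9. → (22, 9)
double: tangent at (22, 9): λ = (3·22² + 1)/(2·9) ≡ 18/18. 18⁻¹ ≡ 16 (mod 41), so λ ≡ 18·16 ≡ 1.
  x = λ² - 22 - 22 = 1 - 44 ≡ 39; y = λ·(22 - 39) - 9 ≡ 15. → (39, 15)
double: tangent at (39, 15): λ = (3·39² + 1)/(2·15) ≡ 13/30. 30⁻¹ ≡ 26 (mod 41), so λ ≡ 13·26 ≡ 10.
  x = λ² - 39 - 39 = 100 - 78 ≡ 22; y = λ·(39 - 22) - 15 ≡ 32. → (22, 32)

(22, 32)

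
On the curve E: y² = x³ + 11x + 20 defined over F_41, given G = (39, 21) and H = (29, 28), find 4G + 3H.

First 4G:
Double-and-add on 4 = (100)₂. Start with G = (39, 21) for the leading 1-bit.
double: tangent at (39, 21): λ = (3·39² + 11)/(2·21) ≡ 23/1. 1⁻¹ ≡ 1 (mod 41) since 1·1 = 1 ≡ 1, so λ ≡ 23·1 ≡ 23.
  x = λ² - 39 - 39 = 529 - 78 ≡ 0; y = λ·(39 - 0) - 21 ≡ 15. → (0, 15)
double: tangent at (0, 15): λ = (3·0² + 11)/(2·15) ≡ 11/30. 30⁻¹ ≡ 26 (mod 41) since 30·26 = 780 ≡ 1, so λ ≡ 11·26 ≡ 40.
  x = λ² - 0 - 0 = 1600 - 0 ≡ 1; y = λ·(0 - 1) - 15 ≡ 27. → (1, 27)
4G = (1, 27).
Next 3H:
Repeated addition: build up to 3H.
2H: tangent at (29, 28): λ = (3·29² + 11)/(2·28) ≡ 33/15. 15⁻¹ ≡ 11 (mod 41) since 15·11 = 165 ≡ 1, so λ ≡ 33·11 ≡ 35.
  x = λ² - 29 - 29 = 1225 - 58 ≡ 19; y = λ·(29 - 19) - 28 ≡ 35. → (19, 35)
3H: (19, 35) + (29, 28). λ = (28 - 35)/(29 - 19) ≡ 34/10 mod 41. 10⁻¹ ≡ 37 (mod 41) since 10·37 = 370 ≡ 1, so λ ≡ 28.
  x = λ² - 19 - 29 = 784 - 48 ≡ 39; y = λ·(19 - 39) - 35 ≡ 20. → (39, 20)
3H = (39, 20).
Finally 4G + 3H:
(1, 27) + (39, 20). λ = (20 - 27)/(39 - 1) ≡ 34/38 mod 41. 38⁻¹ ≡ 27 (mod 41), so λ ≡ 16.
  x = λ² - 1 - 39 = 256 - 40 ≡ 11; y = λ·(1 - 11) - 27 ≡ 18. → (11, 18)

(11, 18)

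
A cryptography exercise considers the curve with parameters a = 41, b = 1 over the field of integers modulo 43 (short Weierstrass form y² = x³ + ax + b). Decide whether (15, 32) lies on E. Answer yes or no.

y² = 32² ≡ 35; x³ + 41x + 1 = 3991 ≡ 35 (mod 43). 35 = 35.

yes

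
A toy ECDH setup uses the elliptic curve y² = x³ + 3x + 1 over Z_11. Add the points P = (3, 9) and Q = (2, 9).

(6, 2)

(3, 9) + (2, 9). λ = (9 - 9)/(2 - 3) ≡ 0/10 mod 11. 10⁻¹ ≡ 10 (mod 11) since 10·10 = 100 ≡ 1, so λ ≡ 0.
  x = λ² - 3 - 2 = 0 - 5 ≡ 6; y = λ·(3 - 6) - 9 ≡ 2. → (6, 2)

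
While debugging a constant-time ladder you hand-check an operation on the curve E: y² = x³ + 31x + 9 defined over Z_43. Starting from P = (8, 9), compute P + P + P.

(32, 33)

Repeated addition: build up to 3P.
2P: tangent at (8, 9): λ = (3·8² + 31)/(2·9) ≡ 8/18. 18⁻¹ ≡ 12 (mod 43), so λ ≡ 8·12 ≡ 10.
  x = λ² - 8 - 8 = 100 - 16 ≡ 41; y = λ·(8 - 41) - 9 ≡ 5. → (41, 5)
3P: (41, 5) + (8, 9). λ = (9 - 5)/(8 - 41) ≡ 4/10 mod 43. 10⁻¹ ≡ 13 (mod 43) since 10·13 = 130 ≡ 1, so λ ≡ 9.
  x = λ² - 41 - 8 = 81 - 49 ≡ 32; y = λ·(41 - 32) - 5 ≡ 33. → (32, 33)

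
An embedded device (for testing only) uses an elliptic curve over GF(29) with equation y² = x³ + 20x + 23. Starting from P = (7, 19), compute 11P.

Repeated addition: build up to 11P.
2P: tangent at (7, 19): λ = (3·7² + 20)/(2·19) ≡ 22/9. 9⁻¹ ≡ 13 (mod 29), so λ ≡ 22·13 ≡ 25.
  x = λ² - 7 - 7 = 625 - 14 ≡ 2; y = λ·(7 - 2) - 19 ≡ 19. → (2, 19)
3P: (2, 19) + (7, 19). λ = (19 - 19)/(7 - 2) ≡ 0/5 mod 29. 5⁻¹ ≡ 6 (mod 29) since 5·6 = 30 ≡ 1, so λ ≡ 0.
  x = λ² - 2 - 7 = 0 - 9 ≡ 20; y = λ·(2 - 20) - 19 ≡ 10. → (20, 10)
4P: (20, 10) + (7, 19). λ = (19 - 10)/(7 - 20) ≡ 9/16 mod 29. 16⁻¹ ≡ 20 (mod 29) since 16·20 = 320 ≡ 1, so λ ≡ 6.
  x = λ² - 20 - 7 = 36 - 27 ≡ 9; y = λ·(20 - 9) - 10 ≡ 27. → (9, 27)
5P: (9, 27) + (7, 19). λ = (19 - 27)/(7 - 9) ≡ 21/27 mod 29. 27⁻¹ ≡ 14 (mod 29), so λ ≡ 4.
  x = λ² - 9 - 7 = 16 - 16 ≡ 0; y = λ·(9 - 0) - 27 ≡ 9. → (0, 9)
6P: (0, 9) + (7, 19). λ = (19 - 9)/(7 - 0) ≡ 10/7 mod 29. 7⁻¹ ≡ 25 (mod 29), so λ ≡ 18.
  x = λ² - 0 - 7 = 324 - 7 ≡ 27; y = λ·(0 - 27) - 9 ≡ 27. → (27, 27)
7P: (27, 27) + (7, 19). λ = (19 - 27)/(7 - 27) ≡ 21/9 mod 29. 9⁻¹ ≡ 13 (mod 29), so λ ≡ 12.
  x = λ² - 27 - 7 = 144 - 34 ≡ 23; y = λ·(27 - 23) - 27 ≡ 21. → (23, 21)
8P: (23, 21) + (7, 19). λ = (19 - 21)/(7 - 23) ≡ 27/13 mod 29. 13⁻¹ ≡ 9 (mod 29), so λ ≡ 11.
  x = λ² - 23 - 7 = 121 - 30 ≡ 4; y = λ·(23 - 4) - 21 ≡ 14. → (4, 14)
9P: (4, 14) + (7, 19). λ = (19 - 14)/(7 - 4) ≡ 5/3 mod 29. 3⁻¹ ≡ 10 (mod 29), so λ ≡ 21.
  x = λ² - 4 - 7 = 441 - 11 ≡ 24; y = λ·(4 - 24) - 14 ≡ 1. → (24, 1)
10P: (24, 1) + (7, 19). λ = (19 - 1)/(7 - 24) ≡ 18/12 mod 29. 12⁻¹ ≡ 17 (mod 29), so λ ≡ 16.
  x = λ² - 24 - 7 = 256 - 31 ≡ 22; y = λ·(24 - 22) - 1 ≡ 2. → (22, 2)
11P: (22, 2) + (7, 19). λ = (19 - 2)/(7 - 22) ≡ 17/14 mod 29. 14⁻¹ ≡ 27 (mod 29), so λ ≡ 24.
  x = λ² - 22 - 7 = 576 - 29 ≡ 25; y = λ·(22 - 25) - 2 ≡ 13. → (25, 13)

(25, 13)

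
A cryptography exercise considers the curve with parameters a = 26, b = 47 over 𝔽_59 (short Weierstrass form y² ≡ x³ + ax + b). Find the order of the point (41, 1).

2P: tangent at (41, 1): λ = (3·41² + 26)/(2·1) ≡ 54/2. 2⁻¹ ≡ 30 (mod 59), so λ ≡ 54·30 ≡ 27.
  x = λ² - 41 - 41 = 729 - 82 ≡ 57; y = λ·(41 - 57) - 1 ≡ 39. → (57, 39)
3P: (57, 39) + (41, 1). λ = (1 - 39)/(41 - 57) ≡ 21/43 mod 59. 43⁻¹ ≡ 11 (mod 59) since 43·11 = 473 ≡ 1, so λ ≡ 54.
  x = λ² - 57 - 41 = 2916 - 98 ≡ 45; y = λ·(57 - 45) - 39 ≡ 19. → (45, 19)
4P: (45, 19) + (41, 1). λ = (1 - 19)/(41 - 45) ≡ 41/55 mod 59. 55⁻¹ ≡ 44 (mod 59) since 55·44 = 2420 ≡ 1, so λ ≡ 34.
  x = λ² - 45 - 41 = 1156 - 86 ≡ 8; y = λ·(45 - 8) - 19 ≡ 0. → (8, 0)
5P: (8, 0) + (41, 1). λ = (1 - 0)/(41 - 8) ≡ 1/33 mod 59. 33⁻¹ ≡ 34 (mod 59) since 33·34 = 1122 ≡ 1, so λ ≡ 34.
  x = λ² - 8 - 41 = 1156 - 49 ≡ 45; y = λ·(8 - 45) - 0 ≡ 40. → (45, 40)
6P: (45, 40) + (41, 1). λ = (1 - 40)/(41 - 45) ≡ 20/55 mod 59. 55⁻¹ ≡ 44 (mod 59) since 55·44 = 2420 ≡ 1, so λ ≡ 54.
  x = λ² - 45 - 41 = 2916 - 86 ≡ 57; y = λ·(45 - 57) - 40 ≡ 20. → (57, 20)
7P: (57, 20) + (41, 1). λ = (1 - 20)/(41 - 57) ≡ 40/43 mod 59. 43⁻¹ ≡ 11 (mod 59), so λ ≡ 27.
  x = λ² - 57 - 41 = 729 - 98 ≡ 41; y = λ·(57 - 41) - 20 ≡ 58. → (41, 58)
8P: (41, 58) + (41, 1): same x and y₁ ≡ -y₂, so the sum is 𝒪.
8P = 𝒪, so the order is 8.

8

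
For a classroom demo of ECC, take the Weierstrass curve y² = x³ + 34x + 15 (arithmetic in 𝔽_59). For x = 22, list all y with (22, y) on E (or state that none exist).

none

x³ + 34x + 15 = 11411 ≡ 24 (mod 59).
24 is a non-residue mod 59; no y exists.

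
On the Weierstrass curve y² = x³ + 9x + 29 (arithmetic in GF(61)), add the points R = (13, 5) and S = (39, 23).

(13, 5) + (39, 23). λ = (23 - 5)/(39 - 13) ≡ 18/26 mod 61. 26⁻¹ ≡ 54 (mod 61) since 26·54 = 1404 ≡ 1, so λ ≡ 57.
  x = λ² - 13 - 39 = 3249 - 52 ≡ 25; y = λ·(13 - 25) - 5 ≡ 43. → (25, 43)

(25, 43)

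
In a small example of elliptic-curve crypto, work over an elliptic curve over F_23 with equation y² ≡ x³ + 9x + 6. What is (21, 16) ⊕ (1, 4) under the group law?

(21, 16) + (1, 4). λ = (4 - 16)/(1 - 21) ≡ 11/3 mod 23. 3⁻¹ ≡ 8 (mod 23), so λ ≡ 19.
  x = λ² - 21 - 1 = 361 - 22 ≡ 17; y = λ·(21 - 17) - 16 ≡ 14. → (17, 14)

(17, 14)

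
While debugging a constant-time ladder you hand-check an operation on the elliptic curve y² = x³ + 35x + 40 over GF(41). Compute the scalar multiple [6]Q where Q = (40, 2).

Repeated addition: build up to 6Q.
2Q: tangent at (40, 2): λ = (3·40² + 35)/(2·2) ≡ 38/4. 4⁻¹ ≡ 31 (mod 41), so λ ≡ 38·31 ≡ 30.
  x = λ² - 40 - 40 = 900 - 80 ≡ 0; y = λ·(40 - 0) - 2 ≡ 9. → (0, 9)
3Q: (0, 9) + (40, 2). λ = (2 - 9)/(40 - 0) ≡ 34/40 mod 41. 40⁻¹ ≡ 40 (mod 41), so λ ≡ 7.
  x = λ² - 0 - 40 = 49 - 40 ≡ 9; y = λ·(0 - 9) - 9 ≡ 10. → (9, 10)
4Q: (9, 10) + (40, 2). λ = (2 - 10)/(40 - 9) ≡ 33/31 mod 41. 31⁻¹ ≡ 4 (mod 41), so λ ≡ 9.
  x = λ² - 9 - 40 = 81 - 49 ≡ 32; y = λ·(9 - 32) - 10 ≡ 29. → (32, 29)
5Q: (32, 29) + (40, 2). λ = (2 - 29)/(40 - 32) ≡ 14/8 mod 41. 8⁻¹ ≡ 36 (mod 41) since 8·36 = 288 ≡ 1, so λ ≡ 12.
  x = λ² - 32 - 40 = 144 - 72 ≡ 31; y = λ·(32 - 31) - 29 ≡ 24. → (31, 24)
6Q: (31, 24) + (40, 2). λ = (2 - 24)/(40 - 31) ≡ 19/9 mod 41. 9⁻¹ ≡ 32 (mod 41) since 9·32 = 288 ≡ 1, so λ ≡ 34.
  x = λ² - 31 - 40 = 1156 - 71 ≡ 19; y = λ·(31 - 19) - 24 ≡ 15. → (19, 15)

(19, 15)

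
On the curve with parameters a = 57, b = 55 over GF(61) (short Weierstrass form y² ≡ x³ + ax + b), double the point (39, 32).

(25, 56)

tangent at (39, 32): λ = (3·39² + 57)/(2·32) ≡ 45/3. 3⁻¹ ≡ 41 (mod 61), so λ ≡ 45·41 ≡ 15.
  x = λ² - 39 - 39 = 225 - 78 ≡ 25; y = λ·(39 - 25) - 32 ≡ 56. → (25, 56)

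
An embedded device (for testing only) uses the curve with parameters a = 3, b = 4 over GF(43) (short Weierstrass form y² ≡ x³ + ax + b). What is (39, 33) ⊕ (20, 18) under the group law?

(39, 33) + (20, 18). λ = (18 - 33)/(20 - 39) ≡ 28/24 mod 43. 24⁻¹ ≡ 9 (mod 43), so λ ≡ 37.
  x = λ² - 39 - 20 = 1369 - 59 ≡ 20; y = λ·(39 - 20) - 33 ≡ 25. → (20, 25)

(20, 25)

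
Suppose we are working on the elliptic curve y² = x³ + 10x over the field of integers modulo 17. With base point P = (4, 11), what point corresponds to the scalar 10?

Repeated addition: build up to 10P.
2P: tangent at (4, 11): λ = (3·4² + 10)/(2·11) ≡ 7/5. 5⁻¹ ≡ 7 (mod 17), so λ ≡ 7·7 ≡ 15.
  x = λ² - 4 - 4 = 225 - 8 ≡ 13; y = λ·(4 - 13) - 11 ≡ 7. → (13, 7)
3P: (13, 7) + (4, 11). λ = (11 - 7)/(4 - 13) ≡ 4/8 mod 17. 8⁻¹ ≡ 15 (mod 17), so λ ≡ 9.
  x = λ² - 13 - 4 = 81 - 17 ≡ 13; y = λ·(13 - 13) - 7 ≡ 10. → (13, 10)
4P: (13, 10) + (4, 11). λ = (11 - 10)/(4 - 13) ≡ 1/8 mod 17. 8⁻¹ ≡ 15 (mod 17), so λ ≡ 15.
  x = λ² - 13 - 4 = 225 - 17 ≡ 4; y = λ·(13 - 4) - 10 ≡ 6. → (4, 6)
5P: (4, 6) + (4, 11): same x and y₁ ≡ -y₂, so the sum is the point at infinity.
6P: the point at infinity + (4, 11) = (4, 11) (identity).
7P: tangent at (4, 11): λ = (3·4² + 10)/(2·11) ≡ 7/5. 5⁻¹ ≡ 7 (mod 17), so λ ≡ 7·7 ≡ 15.
  x = λ² - 4 - 4 = 225 - 8 ≡ 13; y = λ·(4 - 13) - 11 ≡ 7. → (13, 7)
8P: (13, 7) + (4, 11). λ = (11 - 7)/(4 - 13) ≡ 4/8 mod 17. 8⁻¹ ≡ 15 (mod 17) since 8·15 = 120 ≡ 1, so λ ≡ 9.
  x = λ² - 13 - 4 = 81 - 17 ≡ 13; y = λ·(13 - 13) - 7 ≡ 10. → (13, 10)
9P: (13, 10) + (4, 11). λ = (11 - 10)/(4 - 13) ≡ 1/8 mod 17. 8⁻¹ ≡ 15 (mod 17) since 8·15 = 120 ≡ 1, so λ ≡ 15.
  x = λ² - 13 - 4 = 225 - 17 ≡ 4; y = λ·(13 - 4) - 10 ≡ 6. → (4, 6)
10P: (4, 6) + (4, 11): same x and y₁ ≡ -y₂, so the sum is the point at infinity.

O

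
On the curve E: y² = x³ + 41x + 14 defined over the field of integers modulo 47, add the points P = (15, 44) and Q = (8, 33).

(14, 18)

(15, 44) + (8, 33). λ = (33 - 44)/(8 - 15) ≡ 36/40 mod 47. 40⁻¹ ≡ 20 (mod 47), so λ ≡ 15.
  x = λ² - 15 - 8 = 225 - 23 ≡ 14; y = λ·(15 - 14) - 44 ≡ 18. → (14, 18)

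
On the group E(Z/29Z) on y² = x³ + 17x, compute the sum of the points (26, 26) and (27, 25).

(26, 26) + (27, 25). λ = (25 - 26)/(27 - 26) ≡ 28/1 mod 29. 1⁻¹ ≡ 1 (mod 29) since 1·1 = 1 ≡ 1, so λ ≡ 28.
  x = λ² - 26 - 27 = 784 - 53 ≡ 6; y = λ·(26 - 6) - 26 ≡ 12. → (6, 12)

(6, 12)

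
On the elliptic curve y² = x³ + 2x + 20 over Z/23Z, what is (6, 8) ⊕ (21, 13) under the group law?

(6, 8) + (21, 13). λ = (13 - 8)/(21 - 6) ≡ 5/15 mod 23. 15⁻¹ ≡ 20 (mod 23), so λ ≡ 8.
  x = λ² - 6 - 21 = 64 - 27 ≡ 14; y = λ·(6 - 14) - 8 ≡ 20. → (14, 20)

(14, 20)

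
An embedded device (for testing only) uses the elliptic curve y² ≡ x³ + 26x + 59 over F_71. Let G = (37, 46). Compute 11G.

Repeated addition: build up to 11G.
2G: tangent at (37, 46): λ = (3·37² + 26)/(2·46) ≡ 15/21. 21⁻¹ ≡ 44 (mod 71) since 21·44 = 924 ≡ 1, so λ ≡ 15·44 ≡ 21.
  x = λ² - 37 - 37 = 441 - 74 ≡ 12; y = λ·(37 - 12) - 46 ≡ 53. → (12, 53)
3G: (12, 53) + (37, 46). λ = (46 - 53)/(37 - 12) ≡ 64/25 mod 71. 25⁻¹ ≡ 54 (mod 71) since 25·54 = 1350 ≡ 1, so λ ≡ 48.
  x = λ² - 12 - 37 = 2304 - 49 ≡ 54; y = λ·(12 - 54) - 53 ≡ 61. → (54, 61)
4G: (54, 61) + (37, 46). λ = (46 - 61)/(37 - 54) ≡ 56/54 mod 71. 54⁻¹ ≡ 25 (mod 71), so λ ≡ 51.
  x = λ² - 54 - 37 = 2601 - 91 ≡ 25; y = λ·(54 - 25) - 61 ≡ 69. → (25, 69)
5G: (25, 69) + (37, 46). λ = (46 - 69)/(37 - 25) ≡ 48/12 mod 71. 12⁻¹ ≡ 6 (mod 71), so λ ≡ 4.
  x = λ² - 25 - 37 = 16 - 62 ≡ 25; y = λ·(25 - 25) - 69 ≡ 2. → (25, 2)
6G: (25, 2) + (37, 46). λ = (46 - 2)/(37 - 25) ≡ 44/12 mod 71. 12⁻¹ ≡ 6 (mod 71), so λ ≡ 51.
  x = λ² - 25 - 37 = 2601 - 62 ≡ 54; y = λ·(25 - 54) - 2 ≡ 10. → (54, 10)
7G: (54, 10) + (37, 46). λ = (46 - 10)/(37 - 54) ≡ 36/54 mod 71. 54⁻¹ ≡ 25 (mod 71), so λ ≡ 48.
  x = λ² - 54 - 37 = 2304 - 91 ≡ 12; y = λ·(54 - 12) - 10 ≡ 18. → (12, 18)
8G: (12, 18) + (37, 46). λ = (46 - 18)/(37 - 12) ≡ 28/25 mod 71. 25⁻¹ ≡ 54 (mod 71) since 25·54 = 1350 ≡ 1, so λ ≡ 21.
  x = λ² - 12 - 37 = 441 - 49 ≡ 37; y = λ·(12 - 37) - 18 ≡ 25. → (37, 25)
9G: (37, 25) + (37, 46): same x and y₁ ≡ -y₂, so the sum is 𝒪.
10G: 𝒪 + (37, 46) = (37, 46) (identity).
11G: tangent at (37, 46): λ = (3·37² + 26)/(2·46) ≡ 15/21. 21⁻¹ ≡ 44 (mod 71), so λ ≡ 15·44 ≡ 21.
  x = λ² - 37 - 37 = 441 - 74 ≡ 12; y = λ·(37 - 12) - 46 ≡ 53. → (12, 53)

(12, 53)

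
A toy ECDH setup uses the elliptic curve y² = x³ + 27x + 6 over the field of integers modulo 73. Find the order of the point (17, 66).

2P: tangent at (17, 66): λ = (3·17² + 27)/(2·66) ≡ 18/59. 59⁻¹ ≡ 26 (mod 73) since 59·26 = 1534 ≡ 1, so λ ≡ 18·26 ≡ 30.
  x = λ² - 17 - 17 = 900 - 34 ≡ 63; y = λ·(17 - 63) - 66 ≡ 14. → (63, 14)
3P: (63, 14) + (17, 66). λ = (66 - 14)/(17 - 63) ≡ 52/27 mod 73. 27⁻¹ ≡ 46 (mod 73), so λ ≡ 56.
  x = λ² - 63 - 17 = 3136 - 80 ≡ 63; y = λ·(63 - 63) - 14 ≡ 59. → (63, 59)
4P: (63, 59) + (17, 66). λ = (66 - 59)/(17 - 63) ≡ 7/27 mod 73. 27⁻¹ ≡ 46 (mod 73), so λ ≡ 30.
  x = λ² - 63 - 17 = 900 - 80 ≡ 17; y = λ·(63 - 17) - 59 ≡ 7. → (17, 7)
5P: (17, 7) + (17, 66): same x and y₁ ≡ -y₂, so the sum is ∞.
5P = ∞, so the order is 5.

5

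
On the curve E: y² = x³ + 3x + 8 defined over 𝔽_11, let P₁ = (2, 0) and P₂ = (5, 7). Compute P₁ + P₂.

(2, 0) + (5, 7). λ = (7 - 0)/(5 - 2) ≡ 7/3 mod 11. 3⁻¹ ≡ 4 (mod 11) since 3·4 = 12 ≡ 1, so λ ≡ 6.
  x = λ² - 2 - 5 = 36 - 7 ≡ 7; y = λ·(2 - 7) - 0 ≡ 3. → (7, 3)

(7, 3)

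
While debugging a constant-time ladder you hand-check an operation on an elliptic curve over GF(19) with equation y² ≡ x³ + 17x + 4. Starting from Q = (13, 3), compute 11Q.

(8, 14)

Repeated addition: build up to 11Q.
2Q: tangent at (13, 3): λ = (3·13² + 17)/(2·3) ≡ 11/6. 6⁻¹ ≡ 16 (mod 19) since 6·16 = 96 ≡ 1, so λ ≡ 11·16 ≡ 5.
  x = λ² - 13 - 13 = 25 - 26 ≡ 18; y = λ·(13 - 18) - 3 ≡ 10. → (18, 10)
3Q: (18, 10) + (13, 3). λ = (3 - 10)/(13 - 18) ≡ 12/14 mod 19. 14⁻¹ ≡ 15 (mod 19) since 14·15 = 210 ≡ 1, so λ ≡ 9.
  x = λ² - 18 - 13 = 81 - 31 ≡ 12; y = λ·(18 - 12) - 10 ≡ 6. → (12, 6)
4Q: (12, 6) + (13, 3). λ = (3 - 6)/(13 - 12) ≡ 16/1 mod 19. 1⁻¹ ≡ 1 (mod 19) since 1·1 = 1 ≡ 1, so λ ≡ 16.
  x = λ² - 12 - 13 = 256 - 25 ≡ 3; y = λ·(12 - 3) - 6 ≡ 5. → (3, 5)
5Q: (3, 5) + (13, 3). λ = (3 - 5)/(13 - 3) ≡ 17/10 mod 19. 10⁻¹ ≡ 2 (mod 19) since 10·2 = 20 ≡ 1, so λ ≡ 15.
  x = λ² - 3 - 13 = 225 - 16 ≡ 0; y = λ·(3 - 0) - 5 ≡ 2. → (0, 2)
6Q: (0, 2) + (13, 3). λ = (3 - 2)/(13 - 0) ≡ 1/13 mod 19. 13⁻¹ ≡ 3 (mod 19), so λ ≡ 3.
  x = λ² - 0 - 13 = 9 - 13 ≡ 15; y = λ·(0 - 15) - 2 ≡ 10. → (15, 10)
7Q: (15, 10) + (13, 3). λ = (3 - 10)/(13 - 15) ≡ 12/17 mod 19. 17⁻¹ ≡ 9 (mod 19), so λ ≡ 13.
  x = λ² - 15 - 13 = 169 - 28 ≡ 8; y = λ·(15 - 8) - 10 ≡ 5. → (8, 5)
8Q: (8, 5) + (13, 3). λ = (3 - 5)/(13 - 8) ≡ 17/5 mod 19. 5⁻¹ ≡ 4 (mod 19), so λ ≡ 11.
  x = λ² - 8 - 13 = 121 - 21 ≡ 5; y = λ·(8 - 5) - 5 ≡ 9. → (5, 9)
9Q: (5, 9) + (13, 3). λ = (3 - 9)/(13 - 5) ≡ 13/8 mod 19. 8⁻¹ ≡ 12 (mod 19), so λ ≡ 4.
  x = λ² - 5 - 13 = 16 - 18 ≡ 17; y = λ·(5 - 17) - 9 ≡ 0. → (17, 0)
10Q: (17, 0) + (13, 3). λ = (3 - 0)/(13 - 17) ≡ 3/15 mod 19. 15⁻¹ ≡ 14 (mod 19), so λ ≡ 4.
  x = λ² - 17 - 13 = 16 - 30 ≡ 5; y = λ·(17 - 5) - 0 ≡ 10. → (5, 10)
11Q: (5, 10) + (13, 3). λ = (3 - 10)/(13 - 5) ≡ 12/8 mod 19. 8⁻¹ ≡ 12 (mod 19), so λ ≡ 11.
  x = λ² - 5 - 13 = 121 - 18 ≡ 8; y = λ·(5 - 8) - 10 ≡ 14. → (8, 14)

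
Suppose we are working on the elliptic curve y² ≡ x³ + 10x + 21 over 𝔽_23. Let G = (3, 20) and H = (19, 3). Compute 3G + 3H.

First 3G:
Repeated addition: build up to 3G.
2G: tangent at (3, 20): λ = (3·3² + 10)/(2·20) ≡ 14/17. 17⁻¹ ≡ 19 (mod 23) since 17·19 = 323 ≡ 1, so λ ≡ 14·19 ≡ 13.
  x = λ² - 3 - 3 = 169 - 6 ≡ 2; y = λ·(3 - 2) - 20 ≡ 16. → (2, 16)
3G: (2, 16) + (3, 20). λ = (20 - 16)/(3 - 2) ≡ 4/1 mod 23. 1⁻¹ ≡ 1 (mod 23), so λ ≡ 4.
  x = λ² - 2 - 3 = 16 - 5 ≡ 11; y = λ·(2 - 11) - 16 ≡ 17. → (11, 17)
3G = (11, 17).
Next 3H:
Repeated addition: build up to 3H.
2H: tangent at (19, 3): λ = (3·19² + 10)/(2·3) ≡ 12/6. 6⁻¹ ≡ 4 (mod 23), so λ ≡ 12·4 ≡ 2.
  x = λ² - 19 - 19 = 4 - 38 ≡ 12; y = λ·(19 - 12) - 3 ≡ 11. → (12, 11)
3H: (12, 11) + (19, 3). λ = (3 - 11)/(19 - 12) ≡ 15/7 mod 23. 7⁻¹ ≡ 10 (mod 23), so λ ≡ 12.
  x = λ² - 12 - 19 = 144 - 31 ≡ 21; y = λ·(12 - 21) - 11 ≡ 19. → (21, 19)
3H = (21, 19).
Finally 3G + 3H:
(11, 17) + (21, 19). λ = (19 - 17)/(21 - 11) ≡ 2/10 mod 23. 10⁻¹ ≡ 7 (mod 23), so λ ≡ 14.
  x = λ² - 11 - 21 = 196 - 32 ≡ 3; y = λ·(11 - 3) - 17 ≡ 3. → (3, 3)

(3, 3)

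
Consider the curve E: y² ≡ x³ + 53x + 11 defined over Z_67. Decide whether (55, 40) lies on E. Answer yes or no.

y² = 40² ≡ 59; x³ + 53x + 11 = 169301 ≡ 59 (mod 67). 59 = 59.

yes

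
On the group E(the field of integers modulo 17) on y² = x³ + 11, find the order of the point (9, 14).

2P: tangent at (9, 14): λ = (3·9² + 0)/(2·14) ≡ 5/11. 11⁻¹ ≡ 14 (mod 17) since 11·14 = 154 ≡ 1, so λ ≡ 5·14 ≡ 2.
  x = λ² - 9 - 9 = 4 - 18 ≡ 3; y = λ·(9 - 3) - 14 ≡ 15. → (3, 15)
3P: (3, 15) + (9, 14). λ = (14 - 15)/(9 - 3) ≡ 16/6 mod 17. 6⁻¹ ≡ 3 (mod 17), so λ ≡ 14.
  x = λ² - 3 - 9 = 196 - 12 ≡ 14; y = λ·(3 - 14) - 15 ≡ 1. → (14, 1)
4P: (14, 1) + (9, 14). λ = (14 - 1)/(9 - 14) ≡ 13/12 mod 17. 12⁻¹ ≡ 10 (mod 17), so λ ≡ 11.
  x = λ² - 14 - 9 = 121 - 23 ≡ 13; y = λ·(14 - 13) - 1 ≡ 10. → (13, 10)
5P: (13, 10) + (9, 14). λ = (14 - 10)/(9 - 13) ≡ 4/13 mod 17. 13⁻¹ ≡ 4 (mod 17) since 13·4 = 52 ≡ 1, so λ ≡ 16.
  x = λ² - 13 - 9 = 256 - 22 ≡ 13; y = λ·(13 - 13) - 10 ≡ 7. → (13, 7)
6P: (13, 7) + (9, 14). λ = (14 - 7)/(9 - 13) ≡ 7/13 mod 17. 13⁻¹ ≡ 4 (mod 17), so λ ≡ 11.
  x = λ² - 13 - 9 = 121 - 22 ≡ 14; y = λ·(13 - 14) - 7 ≡ 16. → (14, 16)
7P: (14, 16) + (9, 14). λ = (14 - 16)/(9 - 14) ≡ 15/12 mod 17. 12⁻¹ ≡ 10 (mod 17) since 12·10 = 120 ≡ 1, so λ ≡ 14.
  x = λ² - 14 - 9 = 196 - 23 ≡ 3; y = λ·(14 - 3) - 16 ≡ 2. → (3, 2)
8P: (3, 2) + (9, 14). λ = (14 - 2)/(9 - 3) ≡ 12/6 mod 17. 6⁻¹ ≡ 3 (mod 17) since 6·3 = 18 ≡ 1, so λ ≡ 2.
  x = λ² - 3 - 9 = 4 - 12 ≡ 9; y = λ·(3 - 9) - 2 ≡ 3. → (9, 3)
9P: (9, 3) + (9, 14): same x and y₁ ≡ -y₂, so the sum is O.
9P = O, so the order is 9.

9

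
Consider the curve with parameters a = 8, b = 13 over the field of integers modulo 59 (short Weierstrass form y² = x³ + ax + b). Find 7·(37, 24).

Write G = (37, 24).
Repeated addition: build up to 7G.
2G: tangent at (37, 24): λ = (3·37² + 8)/(2·24) ≡ 44/48. 48⁻¹ ≡ 16 (mod 59), so λ ≡ 44·16 ≡ 55.
  x = λ² - 37 - 37 = 3025 - 74 ≡ 1; y = λ·(37 - 1) - 24 ≡ 9. → (1, 9)
3G: (1, 9) + (37, 24). λ = (24 - 9)/(37 - 1) ≡ 15/36 mod 59. 36⁻¹ ≡ 41 (mod 59), so λ ≡ 25.
  x = λ² - 1 - 37 = 625 - 38 ≡ 56; y = λ·(1 - 56) - 9 ≡ 32. → (56, 32)
4G: (56, 32) + (37, 24). λ = (24 - 32)/(37 - 56) ≡ 51/40 mod 59. 40⁻¹ ≡ 31 (mod 59) since 40·31 = 1240 ≡ 1, so λ ≡ 47.
  x = λ² - 56 - 37 = 2209 - 93 ≡ 51; y = λ·(56 - 51) - 32 ≡ 26. → (51, 26)
5G: (51, 26) + (37, 24). λ = (24 - 26)/(37 - 51) ≡ 57/45 mod 59. 45⁻¹ ≡ 21 (mod 59) since 45·21 = 945 ≡ 1, so λ ≡ 17.
  x = λ² - 51 - 37 = 289 - 88 ≡ 24; y = λ·(51 - 24) - 26 ≡ 20. → (24, 20)
6G: (24, 20) + (37, 24). λ = (24 - 20)/(37 - 24) ≡ 4/13 mod 59. 13⁻¹ ≡ 50 (mod 59) since 13·50 = 650 ≡ 1, so λ ≡ 23.
  x = λ² - 24 - 37 = 529 - 61 ≡ 55; y = λ·(24 - 55) - 20 ≡ 34. → (55, 34)
7G: (55, 34) + (37, 24). λ = (24 - 34)/(37 - 55) ≡ 49/41 mod 59. 41⁻¹ ≡ 36 (mod 59) since 41·36 = 1476 ≡ 1, so λ ≡ 53.
  x = λ² - 55 - 37 = 2809 - 92 ≡ 3; y = λ·(55 - 3) - 34 ≡ 8. → (3, 8)

(3, 8)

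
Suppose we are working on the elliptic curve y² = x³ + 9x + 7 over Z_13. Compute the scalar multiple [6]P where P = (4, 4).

Repeated addition: build up to 6P.
2P: tangent at (4, 4): λ = (3·4² + 9)/(2·4) ≡ 5/8. 8⁻¹ ≡ 5 (mod 13), so λ ≡ 5·5 ≡ 12.
  x = λ² - 4 - 4 = 144 - 8 ≡ 6; y = λ·(4 - 6) - 4 ≡ 11. → (6, 11)
3P: (6, 11) + (4, 4). λ = (4 - 11)/(4 - 6) ≡ 6/11 mod 13. 11⁻¹ ≡ 6 (mod 13), so λ ≡ 10.
  x = λ² - 6 - 4 = 100 - 10 ≡ 12; y = λ·(6 - 12) - 11 ≡ 7. → (12, 7)
4P: (12, 7) + (4, 4). λ = (4 - 7)/(4 - 12) ≡ 10/5 mod 13. 5⁻¹ ≡ 8 (mod 13), so λ ≡ 2.
  x = λ² - 12 - 4 = 4 - 16 ≡ 1; y = λ·(12 - 1) - 7 ≡ 2. → (1, 2)
5P: (1, 2) + (4, 4). λ = (4 - 2)/(4 - 1) ≡ 2/3 mod 13. 3⁻¹ ≡ 9 (mod 13), so λ ≡ 5.
  x = λ² - 1 - 4 = 25 - 5 ≡ 7; y = λ·(1 - 7) - 2 ≡ 7. → (7, 7)
6P: (7, 7) + (4, 4). λ = (4 - 7)/(4 - 7) ≡ 10/10 mod 13. 10⁻¹ ≡ 4 (mod 13) since 10·4 = 40 ≡ 1, so λ ≡ 1.
  x = λ² - 7 - 4 = 1 - 11 ≡ 3; y = λ·(7 - 3) - 7 ≡ 10. → (3, 10)

(3, 10)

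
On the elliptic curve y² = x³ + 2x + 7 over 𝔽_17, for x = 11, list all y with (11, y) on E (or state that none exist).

x³ + 2x + 7 = 1360 ≡ 0 (mod 17).
Only y = 0 satisfies y² ≡ 0.

0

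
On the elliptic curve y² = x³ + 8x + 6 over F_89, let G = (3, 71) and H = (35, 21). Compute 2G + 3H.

(40, 54)

First 2G:
Repeated addition: build up to 2G.
2G: tangent at (3, 71): λ = (3·3² + 8)/(2·71) ≡ 35/53. 53⁻¹ ≡ 42 (mod 89) since 53·42 = 2226 ≡ 1, so λ ≡ 35·42 ≡ 46.
  x = λ² - 3 - 3 = 2116 - 6 ≡ 63; y = λ·(3 - 63) - 71 ≡ 17. → (63, 17)
2G = (63, 17).
Next 3H:
Repeated addition: build up to 3H.
2H: tangent at (35, 21): λ = (3·35² + 8)/(2·21) ≡ 34/42. 42⁻¹ ≡ 53 (mod 89), so λ ≡ 34·53 ≡ 22.
  x = λ² - 35 - 35 = 484 - 70 ≡ 58; y = λ·(35 - 58) - 21 ≡ 7. → (58, 7)
3H: (58, 7) + (35, 21). λ = (21 - 7)/(35 - 58) ≡ 14/66 mod 89. 66⁻¹ ≡ 58 (mod 89), so λ ≡ 11.
  x = λ² - 58 - 35 = 121 - 93 ≡ 28; y = λ·(58 - 28) - 7 ≡ 56. → (28, 56)
3H = (28, 56).
Finally 2G + 3H:
(63, 17) + (28, 56). λ = (56 - 17)/(28 - 63) ≡ 39/54 mod 89. 54⁻¹ ≡ 61 (mod 89) since 54·61 = 3294 ≡ 1, so λ ≡ 65.
  x = λ² - 63 - 28 = 4225 - 91 ≡ 40; y = λ·(63 - 40) - 17 ≡ 54. → (40, 54)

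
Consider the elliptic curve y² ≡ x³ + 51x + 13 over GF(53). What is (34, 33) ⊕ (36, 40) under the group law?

(35, 43)

(34, 33) + (36, 40). λ = (40 - 33)/(36 - 34) ≡ 7/2 mod 53. 2⁻¹ ≡ 27 (mod 53) since 2·27 = 54 ≡ 1, so λ ≡ 30.
  x = λ² - 34 - 36 = 900 - 70 ≡ 35; y = λ·(34 - 35) - 33 ≡ 43. → (35, 43)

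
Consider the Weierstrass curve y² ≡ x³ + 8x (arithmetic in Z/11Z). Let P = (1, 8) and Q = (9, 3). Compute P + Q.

(1, 8) + (9, 3). λ = (3 - 8)/(9 - 1) ≡ 6/8 mod 11. 8⁻¹ ≡ 7 (mod 11), so λ ≡ 9.
  x = λ² - 1 - 9 = 81 - 10 ≡ 5; y = λ·(1 - 5) - 8 ≡ 0. → (5, 0)

(5, 0)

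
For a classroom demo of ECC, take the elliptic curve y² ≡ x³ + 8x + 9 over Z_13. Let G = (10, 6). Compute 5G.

(10, 7)

Double-and-add on 5 = (101)₂. Start with G = (10, 6) for the leading 1-bit.
double: tangent at (10, 6): λ = (3·10² + 8)/(2·6) ≡ 9/12. 12⁻¹ ≡ 12 (mod 13), so λ ≡ 9·12 ≡ 4.
  x = λ² - 10 - 10 = 16 - 20 ≡ 9; y = λ·(10 - 9) - 6 ≡ 11. → (9, 11)
double: tangent at (9, 11): λ = (3·9² + 8)/(2·11) ≡ 4/9. 9⁻¹ ≡ 3 (mod 13) since 9·3 = 27 ≡ 1, so λ ≡ 4·3 ≡ 12.
  x = λ² - 9 - 9 = 144 - 18 ≡ 9; y = λ·(9 - 9) - 11 ≡ 2. → (9, 2)
add G: (9, 2) + (10, 6). λ = (6 - 2)/(10 - 9) ≡ 4/1 mod 13. 1⁻¹ ≡ 1 (mod 13) since 1·1 = 1 ≡ 1, so λ ≡ 4.
  x = λ² - 9 - 10 = 16 - 19 ≡ 10; y = λ·(9 - 10) - 2 ≡ 7. → (10, 7)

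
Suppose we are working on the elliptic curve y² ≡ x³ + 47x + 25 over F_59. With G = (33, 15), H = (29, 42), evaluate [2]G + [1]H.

(50, 17)

First 2G:
Repeated addition: build up to 2G.
2G: tangent at (33, 15): λ = (3·33² + 47)/(2·15) ≡ 10/30. 30⁻¹ ≡ 2 (mod 59), so λ ≡ 10·2 ≡ 20.
  x = λ² - 33 - 33 = 400 - 66 ≡ 39; y = λ·(33 - 39) - 15 ≡ 42. → (39, 42)
2G = (39, 42).
Finally 2G + H:
(39, 42) + (29, 42). λ = (42 - 42)/(29 - 39) ≡ 0/49 mod 59. 49⁻¹ ≡ 53 (mod 59), so λ ≡ 0.
  x = λ² - 39 - 29 = 0 - 68 ≡ 50; y = λ·(39 - 50) - 42 ≡ 17. → (50, 17)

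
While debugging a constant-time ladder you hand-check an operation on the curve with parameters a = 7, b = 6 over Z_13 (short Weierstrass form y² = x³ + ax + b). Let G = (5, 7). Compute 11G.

Repeated addition: build up to 11G.
2G: tangent at (5, 7): λ = (3·5² + 7)/(2·7) ≡ 4/1. 1⁻¹ ≡ 1 (mod 13), so λ ≡ 4·1 ≡ 4.
  x = λ² - 5 - 5 = 16 - 10 ≡ 6; y = λ·(5 - 6) - 7 ≡ 2. → (6, 2)
3G: (6, 2) + (5, 7). λ = (7 - 2)/(5 - 6) ≡ 5/12 mod 13. 12⁻¹ ≡ 12 (mod 13) since 12·12 = 144 ≡ 1, so λ ≡ 8.
  x = λ² - 6 - 5 = 64 - 11 ≡ 1; y = λ·(6 - 1) - 2 ≡ 12. → (1, 12)
4G: (1, 12) + (5, 7). λ = (7 - 12)/(5 - 1) ≡ 8/4 mod 13. 4⁻¹ ≡ 10 (mod 13), so λ ≡ 2.
  x = λ² - 1 - 5 = 4 - 6 ≡ 11; y = λ·(1 - 11) - 12 ≡ 7. → (11, 7)
5G: (11, 7) + (5, 7). λ = (7 - 7)/(5 - 11) ≡ 0/7 mod 13. 7⁻¹ ≡ 2 (mod 13), so λ ≡ 0.
  x = λ² - 11 - 5 = 0 - 16 ≡ 10; y = λ·(11 - 10) - 7 ≡ 6. → (10, 6)
6G: (10, 6) + (5, 7). λ = (7 - 6)/(5 - 10) ≡ 1/8 mod 13. 8⁻¹ ≡ 5 (mod 13), so λ ≡ 5.
  x = λ² - 10 - 5 = 25 - 15 ≡ 10; y = λ·(10 - 10) - 6 ≡ 7. → (10, 7)
7G: (10, 7) + (5, 7). λ = (7 - 7)/(5 - 10) ≡ 0/8 mod 13. 8⁻¹ ≡ 5 (mod 13) since 8·5 = 40 ≡ 1, so λ ≡ 0.
  x = λ² - 10 - 5 = 0 - 15 ≡ 11; y = λ·(10 - 11) - 7 ≡ 6. → (11, 6)
8G: (11, 6) + (5, 7). λ = (7 - 6)/(5 - 11) ≡ 1/7 mod 13. 7⁻¹ ≡ 2 (mod 13), so λ ≡ 2.
  x = λ² - 11 - 5 = 4 - 16 ≡ 1; y = λ·(11 - 1) - 6 ≡ 1. → (1, 1)
9G: (1, 1) + (5, 7). λ = (7 - 1)/(5 - 1) ≡ 6/4 mod 13. 4⁻¹ ≡ 10 (mod 13) since 4·10 = 40 ≡ 1, so λ ≡ 8.
  x = λ² - 1 - 5 = 64 - 6 ≡ 6; y = λ·(1 - 6) - 1 ≡ 11. → (6, 11)
10G: (6, 11) + (5, 7). λ = (7 - 11)/(5 - 6) ≡ 9/12 mod 13. 12⁻¹ ≡ 12 (mod 13), so λ ≡ 4.
  x = λ² - 6 - 5 = 16 - 11 ≡ 5; y = λ·(6 - 5) - 11 ≡ 6. → (5, 6)
11G: (5, 6) + (5, 7): same x and y₁ ≡ -y₂, so the sum is the point at infinity.

O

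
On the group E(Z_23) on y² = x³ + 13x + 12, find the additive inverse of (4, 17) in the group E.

-(4, 17) = (4, -17 mod 23) = (4, 6).

(4, 6)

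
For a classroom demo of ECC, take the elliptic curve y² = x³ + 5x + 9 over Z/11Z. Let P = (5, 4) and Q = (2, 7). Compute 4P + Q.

(2, 4)

First 4P:
Double-and-add on 4 = (100)₂. Start with P = (5, 4) for the leading 1-bit.
double: tangent at (5, 4): λ = (3·5² + 5)/(2·4) ≡ 3/8. 8⁻¹ ≡ 7 (mod 11), so λ ≡ 3·7 ≡ 10.
  x = λ² - 5 - 5 = 100 - 10 ≡ 2; y = λ·(5 - 2) - 4 ≡ 4. → (2, 4)
double: tangent at (2, 4): λ = (3·2² + 5)/(2·4) ≡ 6/8. 8⁻¹ ≡ 7 (mod 11) since 8·7 = 56 ≡ 1, so λ ≡ 6·7 ≡ 9.
  x = λ² - 2 - 2 = 81 - 4 ≡ 0; y = λ·(2 - 0) - 4 ≡ 3. → (0, 3)
4P = (0, 3).
Finally 4P + Q:
(0, 3) + (2, 7). λ = (7 - 3)/(2 - 0) ≡ 4/2 mod 11. 2⁻¹ ≡ 6 (mod 11) since 2·6 = 12 ≡ 1, so λ ≡ 2.
  x = λ² - 0 - 2 = 4 - 2 ≡ 2; y = λ·(0 - 2) - 3 ≡ 4. → (2, 4)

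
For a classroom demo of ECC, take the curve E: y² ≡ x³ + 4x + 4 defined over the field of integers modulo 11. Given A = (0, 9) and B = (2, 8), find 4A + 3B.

(8, 3)

First 4A:
Repeated addition: build up to 4A.
2A: tangent at (0, 9): λ = (3·0² + 4)/(2·9) ≡ 4/7. 7⁻¹ ≡ 8 (mod 11) since 7·8 = 56 ≡ 1, so λ ≡ 4·8 ≡ 10.
  x = λ² - 0 - 0 = 100 - 0 ≡ 1; y = λ·(0 - 1) - 9 ≡ 3. → (1, 3)
3A: (1, 3) + (0, 9). λ = (9 - 3)/(0 - 1) ≡ 6/10 mod 11. 10⁻¹ ≡ 10 (mod 11) since 10·10 = 100 ≡ 1, so λ ≡ 5.
  x = λ² - 1 - 0 = 25 - 1 ≡ 2; y = λ·(1 - 2) - 3 ≡ 3. → (2, 3)
4A: (2, 3) + (0, 9). λ = (9 - 3)/(0 - 2) ≡ 6/9 mod 11. 9⁻¹ ≡ 5 (mod 11), so λ ≡ 8.
  x = λ² - 2 - 0 = 64 - 2 ≡ 7; y = λ·(2 - 7) - 3 ≡ 1. → (7, 1)
4A = (7, 1).
Next 3B:
Repeated addition: build up to 3B.
2B: tangent at (2, 8): λ = (3·2² + 4)/(2·8) ≡ 5/5. 5⁻¹ ≡ 9 (mod 11), so λ ≡ 5·9 ≡ 1.
  x = λ² - 2 - 2 = 1 - 4 ≡ 8; y = λ·(2 - 8) - 8 ≡ 8. → (8, 8)
3B: (8, 8) + (2, 8). λ = (8 - 8)/(2 - 8) ≡ 0/5 mod 11. 5⁻¹ ≡ 9 (mod 11), so λ ≡ 0.
  x = λ² - 8 - 2 = 0 - 10 ≡ 1; y = λ·(8 - 1) - 8 ≡ 3. → (1, 3)
3B = (1, 3).
Finally 4A + 3B:
(7, 1) + (1, 3). λ = (3 - 1)/(1 - 7) ≡ 2/5 mod 11. 5⁻¹ ≡ 9 (mod 11) since 5·9 = 45 ≡ 1, so λ ≡ 7.
  x = λ² - 7 - 1 = 49 - 8 ≡ 8; y = λ·(7 - 8) - 1 ≡ 3. → (8, 3)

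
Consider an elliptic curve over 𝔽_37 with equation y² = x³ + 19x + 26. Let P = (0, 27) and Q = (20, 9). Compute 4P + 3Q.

First 4P:
Repeated addition: build up to 4P.
2P: tangent at (0, 27): λ = (3·0² + 19)/(2·27) ≡ 19/17. 17⁻¹ ≡ 24 (mod 37), so λ ≡ 19·24 ≡ 12.
  x = λ² - 0 - 0 = 144 - 0 ≡ 33; y = λ·(0 - 33) - 27 ≡ 21. → (33, 21)
3P: (33, 21) + (0, 27). λ = (27 - 21)/(0 - 33) ≡ 6/4 mod 37. 4⁻¹ ≡ 28 (mod 37) since 4·28 = 112 ≡ 1, so λ ≡ 20.
  x = λ² - 33 - 0 = 400 - 33 ≡ 34; y = λ·(33 - 34) - 21 ≡ 33. → (34, 33)
4P: (34, 33) + (0, 27). λ = (27 - 33)/(0 - 34) ≡ 31/3 mod 37. 3⁻¹ ≡ 25 (mod 37) since 3·25 = 75 ≡ 1, so λ ≡ 35.
  x = λ² - 34 - 0 = 1225 - 34 ≡ 7; y = λ·(34 - 7) - 33 ≡ 24. → (7, 24)
4P = (7, 24).
Next 3Q:
Repeated addition: build up to 3Q.
2Q: tangent at (20, 9): λ = (3·20² + 19)/(2·9) ≡ 35/18. 18⁻¹ ≡ 35 (mod 37) since 18·35 = 630 ≡ 1, so λ ≡ 35·35 ≡ 4.
  x = λ² - 20 - 20 = 16 - 40 ≡ 13; y = λ·(20 - 13) - 9 ≡ 19. → (13, 19)
3Q: (13, 19) + (20, 9). λ = (9 - 19)/(20 - 13) ≡ 27/7 mod 37. 7⁻¹ ≡ 16 (mod 37), so λ ≡ 25.
  x = λ² - 13 - 20 = 625 - 33 ≡ 0; y = λ·(13 - 0) - 19 ≡ 10. → (0, 10)
3Q = (0, 10).
Finally 4P + 3Q:
(7, 24) + (0, 10). λ = (10 - 24)/(0 - 7) ≡ 23/30 mod 37. 30⁻¹ ≡ 21 (mod 37), so λ ≡ 2.
  x = λ² - 7 - 0 = 4 - 7 ≡ 34; y = λ·(7 - 34) - 24 ≡ 33. → (34, 33)

(34, 33)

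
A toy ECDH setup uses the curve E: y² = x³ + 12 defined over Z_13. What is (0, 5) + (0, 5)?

tangent at (0, 5): λ = (3·0² + 0)/(2·5) ≡ 0/10. 10⁻¹ ≡ 4 (mod 13) since 10·4 = 40 ≡ 1, so λ ≡ 0·4 ≡ 0.
  x = λ² - 0 - 0 = 0 - 0 ≡ 0; y = λ·(0 - 0) - 5 ≡ 8. → (0, 8)

(0, 8)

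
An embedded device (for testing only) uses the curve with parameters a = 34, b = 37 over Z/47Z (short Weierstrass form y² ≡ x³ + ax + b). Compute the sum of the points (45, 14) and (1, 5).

(10, 22)

(45, 14) + (1, 5). λ = (5 - 14)/(1 - 45) ≡ 38/3 mod 47. 3⁻¹ ≡ 16 (mod 47) since 3·16 = 48 ≡ 1, so λ ≡ 44.
  x = λ² - 45 - 1 = 1936 - 46 ≡ 10; y = λ·(45 - 10) - 14 ≡ 22. → (10, 22)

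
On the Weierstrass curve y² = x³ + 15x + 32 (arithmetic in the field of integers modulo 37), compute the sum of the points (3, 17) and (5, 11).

(3, 17) + (5, 11). λ = (11 - 17)/(5 - 3) ≡ 31/2 mod 37. 2⁻¹ ≡ 19 (mod 37), so λ ≡ 34.
  x = λ² - 3 - 5 = 1156 - 8 ≡ 1; y = λ·(3 - 1) - 17 ≡ 14. → (1, 14)

(1, 14)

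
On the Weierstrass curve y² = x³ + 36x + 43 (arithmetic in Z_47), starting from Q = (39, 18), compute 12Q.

(31, 20)

Double-and-add on 12 = (1100)₂. Start with Q = (39, 18) for the leading 1-bit.
double: tangent at (39, 18): λ = (3·39² + 36)/(2·18) ≡ 40/36. 36⁻¹ ≡ 17 (mod 47), so λ ≡ 40·17 ≡ 22.
  x = λ² - 39 - 39 = 484 - 78 ≡ 30; y = λ·(39 - 30) - 18 ≡ 39. → (30, 39)
add Q: (30, 39) + (39, 18). λ = (18 - 39)/(39 - 30) ≡ 26/9 mod 47. 9⁻¹ ≡ 21 (mod 47) since 9·21 = 189 ≡ 1, so λ ≡ 29.
  x = λ² - 30 - 39 = 841 - 69 ≡ 20; y = λ·(30 - 20) - 39 ≡ 16. → (20, 16)
double: tangent at (20, 16): λ = (3·20² + 36)/(2·16) ≡ 14/32. 32⁻¹ ≡ 25 (mod 47), so λ ≡ 14·25 ≡ 21.
  x = λ² - 20 - 20 = 441 - 40 ≡ 25; y = λ·(20 - 25) - 16 ≡ 20. → (25, 20)
double: tangent at (25, 20): λ = (3·25² + 36)/(2·20) ≡ 31/40. 40⁻¹ ≡ 20 (mod 47) since 40·20 = 800 ≡ 1, so λ ≡ 31·20 ≡ 9.
  x = λ² - 25 - 25 = 81 - 50 ≡ 31; y = λ·(25 - 31) - 20 ≡ 20. → (31, 20)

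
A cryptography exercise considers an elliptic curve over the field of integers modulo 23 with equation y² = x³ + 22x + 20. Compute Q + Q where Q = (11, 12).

tangent at (11, 12): λ = (3·11² + 22)/(2·12) ≡ 17/1. 1⁻¹ ≡ 1 (mod 23), so λ ≡ 17·1 ≡ 17.
  x = λ² - 11 - 11 = 289 - 22 ≡ 14; y = λ·(11 - 14) - 12 ≡ 6. → (14, 6)

(14, 6)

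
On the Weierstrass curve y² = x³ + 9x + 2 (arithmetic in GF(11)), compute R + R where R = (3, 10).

(10, 6)

tangent at (3, 10): λ = (3·3² + 9)/(2·10) ≡ 3/9. 9⁻¹ ≡ 5 (mod 11) since 9·5 = 45 ≡ 1, so λ ≡ 3·5 ≡ 4.
  x = λ² - 3 - 3 = 16 - 6 ≡ 10; y = λ·(3 - 10) - 10 ≡ 6. → (10, 6)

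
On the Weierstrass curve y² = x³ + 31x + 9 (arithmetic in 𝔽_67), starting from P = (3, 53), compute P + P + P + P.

(36, 12)

Double-and-add on 4 = (100)₂. Start with P = (3, 53) for the leading 1-bit.
double: tangent at (3, 53): λ = (3·3² + 31)/(2·53) ≡ 58/39. 39⁻¹ ≡ 55 (mod 67), so λ ≡ 58·55 ≡ 41.
  x = λ² - 3 - 3 = 1681 - 6 ≡ 0; y = λ·(3 - 0) - 53 ≡ 3. → (0, 3)
double: tangent at (0, 3): λ = (3·0² + 31)/(2·3) ≡ 31/6. 6⁻¹ ≡ 56 (mod 67), so λ ≡ 31·56 ≡ 61.
  x = λ² - 0 - 0 = 3721 - 0 ≡ 36; y = λ·(0 - 36) - 3 ≡ 12. → (36, 12)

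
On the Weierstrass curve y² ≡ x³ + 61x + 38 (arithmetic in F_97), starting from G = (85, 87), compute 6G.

Double-and-add on 6 = (110)₂. Start with G = (85, 87) for the leading 1-bit.
double: tangent at (85, 87): λ = (3·85² + 61)/(2·87) ≡ 8/77. 77⁻¹ ≡ 63 (mod 97), so λ ≡ 8·63 ≡ 19.
  x = λ² - 85 - 85 = 361 - 170 ≡ 94; y = λ·(85 - 94) - 87 ≡ 33. → (94, 33)
add G: (94, 33) + (85, 87). λ = (87 - 33)/(85 - 94) ≡ 54/88 mod 97. 88⁻¹ ≡ 43 (mod 97) since 88·43 = 3784 ≡ 1, so λ ≡ 91.
  x = λ² - 94 - 85 = 8281 - 179 ≡ 51; y = λ·(94 - 51) - 33 ≡ 0. → (51, 0)
double: (51, 0) + (51, 0): same x and y₁ ≡ -y₂, so the sum is ∞.

O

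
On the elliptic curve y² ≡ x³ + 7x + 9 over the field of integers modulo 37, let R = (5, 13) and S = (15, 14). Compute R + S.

(5, 13) + (15, 14). λ = (14 - 13)/(15 - 5) ≡ 1/10 mod 37. 10⁻¹ ≡ 26 (mod 37), so λ ≡ 26.
  x = λ² - 5 - 15 = 676 - 20 ≡ 27; y = λ·(5 - 27) - 13 ≡ 7. → (27, 7)

(27, 7)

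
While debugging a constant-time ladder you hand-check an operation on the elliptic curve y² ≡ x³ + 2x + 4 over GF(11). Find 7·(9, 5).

Write G = (9, 5).
Repeated addition: build up to 7G.
2G: tangent at (9, 5): λ = (3·9² + 2)/(2·5) ≡ 3/10. 10⁻¹ ≡ 10 (mod 11), so λ ≡ 3·10 ≡ 8.
  x = λ² - 9 - 9 = 64 - 18 ≡ 2; y = λ·(9 - 2) - 5 ≡ 7. → (2, 7)
3G: (2, 7) + (9, 5). λ = (5 - 7)/(9 - 2) ≡ 9/7 mod 11. 7⁻¹ ≡ 8 (mod 11), so λ ≡ 6.
  x = λ² - 2 - 9 = 36 - 11 ≡ 3; y = λ·(2 - 3) - 7 ≡ 9. → (3, 9)
4G: (3, 9) + (9, 5). λ = (5 - 9)/(9 - 3) ≡ 7/6 mod 11. 6⁻¹ ≡ 2 (mod 11) since 6·2 = 12 ≡ 1, so λ ≡ 3.
  x = λ² - 3 - 9 = 9 - 12 ≡ 8; y = λ·(3 - 8) - 9 ≡ 9. → (8, 9)
5G: (8, 9) + (9, 5). λ = (5 - 9)/(9 - 8) ≡ 7/1 mod 11. 1⁻¹ ≡ 1 (mod 11) since 1·1 = 1 ≡ 1, so λ ≡ 7.
  x = λ² - 8 - 9 = 49 - 17 ≡ 10; y = λ·(8 - 10) - 9 ≡ 10. → (10, 10)
6G: (10, 10) + (9, 5). λ = (5 - 10)/(9 - 10) ≡ 6/10 mod 11. 10⁻¹ ≡ 10 (mod 11), so λ ≡ 5.
  x = λ² - 10 - 9 = 25 - 19 ≡ 6; y = λ·(10 - 6) - 10 ≡ 10. → (6, 10)
7G: (6, 10) + (9, 5). λ = (5 - 10)/(9 - 6) ≡ 6/3 mod 11. 3⁻¹ ≡ 4 (mod 11) since 3·4 = 12 ≡ 1, so λ ≡ 2.
  x = λ² - 6 - 9 = 4 - 15 ≡ 0; y = λ·(6 - 0) - 10 ≡ 2. → (0, 2)

(0, 2)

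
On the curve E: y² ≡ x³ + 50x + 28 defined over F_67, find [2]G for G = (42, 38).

tangent at (42, 38): λ = (3·42² + 50)/(2·38) ≡ 49/9. 9⁻¹ ≡ 15 (mod 67), so λ ≡ 49·15 ≡ 65.
  x = λ² - 42 - 42 = 4225 - 84 ≡ 54; y = λ·(42 - 54) - 38 ≡ 53. → (54, 53)

(54, 53)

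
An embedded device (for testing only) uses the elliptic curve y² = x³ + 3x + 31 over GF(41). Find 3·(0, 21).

Write Q = (0, 21).
Repeated addition: build up to 3Q.
2Q: tangent at (0, 21): λ = (3·0² + 3)/(2·21) ≡ 3/1. 1⁻¹ ≡ 1 (mod 41) since 1·1 = 1 ≡ 1, so λ ≡ 3·1 ≡ 3.
  x = λ² - 0 - 0 = 9 - 0 ≡ 9; y = λ·(0 - 9) - 21 ≡ 34. → (9, 34)
3Q: (9, 34) + (0, 21). λ = (21 - 34)/(0 - 9) ≡ 28/32 mod 41. 32⁻¹ ≡ 9 (mod 41), so λ ≡ 6.
  x = λ² - 9 - 0 = 36 - 9 ≡ 27; y = λ·(9 - 27) - 34 ≡ 22. → (27, 22)

(27, 22)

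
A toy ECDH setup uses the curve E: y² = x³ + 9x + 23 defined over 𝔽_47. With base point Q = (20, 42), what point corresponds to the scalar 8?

Double-and-add on 8 = (1000)₂. Start with Q = (20, 42) for the leading 1-bit.
double: tangent at (20, 42): λ = (3·20² + 9)/(2·42) ≡ 34/37. 37⁻¹ ≡ 14 (mod 47), so λ ≡ 34·14 ≡ 6.
  x = λ² - 20 - 20 = 36 - 40 ≡ 43; y = λ·(20 - 43) - 42 ≡ 8. → (43, 8)
double: tangent at (43, 8): λ = (3·43² + 9)/(2·8) ≡ 10/16. 16⁻¹ ≡ 3 (mod 47), so λ ≡ 10·3 ≡ 30.
  x = λ² - 43 - 43 = 900 - 86 ≡ 15; y = λ·(43 - 15) - 8 ≡ 33. → (15, 33)
double: tangent at (15, 33): λ = (3·15² + 9)/(2·33) ≡ 26/19. 19⁻¹ ≡ 5 (mod 47) since 19·5 = 95 ≡ 1, so λ ≡ 26·5 ≡ 36.
  x = λ² - 15 - 15 = 1296 - 30 ≡ 44; y = λ·(15 - 44) - 33 ≡ 4. → (44, 4)

(44, 4)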